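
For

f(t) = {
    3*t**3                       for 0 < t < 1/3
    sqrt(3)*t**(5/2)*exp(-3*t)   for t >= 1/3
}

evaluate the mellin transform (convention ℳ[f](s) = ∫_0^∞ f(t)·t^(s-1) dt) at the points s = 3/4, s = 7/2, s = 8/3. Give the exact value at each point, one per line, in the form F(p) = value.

F(3/4) = 3**(1/4)*(4 + 15*uppergamma(13/4, 1))/405
F(7/2) = 2*sqrt(3)*(E + 2119)*exp(-1)/9477
F(8/3) = 3**(1/3)*(3 + 17*uppergamma(31/6, 1))/4131

reversing the shared t-power: 3*t on [0, 1/3); sqrt(3)*sqrt(t)*exp(-3*t) on [1/3, ∞)
undo the common scale on t: t on [0, 1); sqrt(t)*exp(-t) on [1, ∞)
reversing the shared t-power: sqrt(t) on [0, 1); exp(-t) on [1, ∞)
along the cuts 1/3, ℳ[f](s) splits into 2 integrals
for t in [0, 1/3): the term is ∫ 3*t**3·t^(s-1)
segment 1/3 to ∞ holds sqrt(3)*t**(5/2)*exp(-3*t); add its integral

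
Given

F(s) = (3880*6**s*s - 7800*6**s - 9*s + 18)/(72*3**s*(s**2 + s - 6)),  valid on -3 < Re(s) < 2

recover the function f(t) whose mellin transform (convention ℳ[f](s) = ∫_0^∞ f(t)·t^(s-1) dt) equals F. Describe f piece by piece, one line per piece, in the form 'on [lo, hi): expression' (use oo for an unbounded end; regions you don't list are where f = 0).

strip the common scale on t: t**3 on [0, 1/2); 2*t**3 on [1/2, 3); t**(-2) on [3, ∞)
peel off the shared t-power: t on [0, 1/2); 2*t on [1/2, 3); t**(-4) on [3, ∞)
summing 3 kernel integrals split by 1/3, 2 yields ℳ[f](s)
for t in [0, 1/3): the term is ∫ 27*t**3/8·t^(s-1)
∫ over [1/3, 2) of 27*t**3/4·t^(s-1) joins the sum
on [2, ∞) integrate f = 4/(9*t**2) against the kernel

on [0, 1/3): 27*t**3/8
on [1/3, 2): 27*t**3/4
on [2, oo): 4/(9*t**2)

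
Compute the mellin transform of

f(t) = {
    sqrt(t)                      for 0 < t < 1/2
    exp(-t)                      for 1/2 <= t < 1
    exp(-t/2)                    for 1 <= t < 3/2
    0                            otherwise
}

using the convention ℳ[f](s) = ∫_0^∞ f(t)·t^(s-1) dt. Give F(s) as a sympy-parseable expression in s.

(2**s*(2*s + 1)*uppergamma(s, 1/2) - 2**s*(2*s + 1)*uppergamma(s, 1) + 4**s*(2*s + 1)*uppergamma(s, 1/2) - 4**s*(2*s + 1)*uppergamma(s, 3/4) + sqrt(2))/(2**s*(2*s + 1))
  Re(s) > -1/2

cuts at 1/2, 1: linearity sums the 3 kernel integrals
piece [0, 1/2): integrate sqrt(t) against the kernel
piece [1/2, 1): integrate exp(-t) against the kernel
on [1, 3/2): add ∫ exp(-t/2)·t^(s-1) dt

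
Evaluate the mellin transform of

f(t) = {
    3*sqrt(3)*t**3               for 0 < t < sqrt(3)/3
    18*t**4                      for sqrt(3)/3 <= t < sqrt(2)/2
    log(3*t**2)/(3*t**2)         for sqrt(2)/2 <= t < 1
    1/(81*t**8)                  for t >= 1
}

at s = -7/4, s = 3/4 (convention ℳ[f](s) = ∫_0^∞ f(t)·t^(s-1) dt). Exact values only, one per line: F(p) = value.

F(-7/4) = -4*3**(7/8)/45 - 8*2**(7/8)*log(2)/45 - 4*log(3)/45 - 3644/78975 + 8*2**(7/8)*log(3)/45 + 1414*2**(7/8)/675
F(3/4) = -24956/58725 - 4*log(3)/15 - 4*2**(5/8)*log(2)/15 - 44*3**(5/8)/855 + 4*2**(5/8)*log(3)/15 + 1283*2**(5/8)/1425

remove the power substitution first: 3*sqrt(3)*t**(3/2) on [0, 1/3); 18*t**2 on [1/3, 1/2); log(3*t)/(3*t) on [1/2, 1); …
back out the common scale on t: t**(3/2) on [0, 1); 2*t**2 on [1, 3/2); log(t)/t on [3/2, 3); …
treat the 4 regions marked off by sqrt(3)/3, sqrt(2)/2, 1 separately and sum
[0, sqrt(3)/3) adds the kernel integral of 3*sqrt(3)*t**3
for t in [sqrt(3)/3, sqrt(2)/2): the term is ∫ 18*t**4·t^(s-1)
segment [sqrt(2)/2, 1) carries log(3*t**2)/(3*t**2); integrate it
on [1, ∞): add ∫ 1/(81*t**8)·t^(s-1) dt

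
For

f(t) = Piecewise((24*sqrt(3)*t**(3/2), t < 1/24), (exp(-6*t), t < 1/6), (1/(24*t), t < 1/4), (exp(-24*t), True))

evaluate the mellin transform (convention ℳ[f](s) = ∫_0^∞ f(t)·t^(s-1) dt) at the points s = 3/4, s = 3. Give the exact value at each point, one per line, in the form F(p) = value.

F(3/4) = -sqrt(2)/6 - 6**(1/4)*uppergamma(3/4, 1)/6 + 2**(3/4)*3**(1/4)*uppergamma(3/4, 6)/24 + 6**(1/4)*uppergamma(3/4, 1/4)/6 + 19*6**(1/4)/108
F(3) = -5*exp(-1)/216 + sqrt(2)/248832 + 25*exp(-6)/6912 + 5/6912 + 41*exp(-1/4)/3456

undo the common scale on t: 6*sqrt(6)*t**(3/2) on [0, 1/12); exp(-3*t) on [1/12, 1/3); 1/(12*t) on [1/3, 1/2); …
undo the common scale on t: 2*sqrt(2)*t**(3/2) on [0, 1/4); exp(-t) on [1/4, 1); 1/(4*t) on [1, 3/2); …
remove the common scale on t first: t**(3/2) on [0, 1/2); exp(-t/2) on [1/2, 2); 1/(2*t) on [2, 3); …
f breaks at 1/24, 1/6, 1/4 into 4 integrals to sum
segment [0, 1/24) carries 24*sqrt(3)*t**(3/2); integrate it
piece [1/24, 1/6): integrate exp(-6*t) against the kernel
piece [1/6, 1/4): integrate 1/(24*t) against the kernel
∫ exp(-24*t)·t^(s-1) over [1/4, ∞)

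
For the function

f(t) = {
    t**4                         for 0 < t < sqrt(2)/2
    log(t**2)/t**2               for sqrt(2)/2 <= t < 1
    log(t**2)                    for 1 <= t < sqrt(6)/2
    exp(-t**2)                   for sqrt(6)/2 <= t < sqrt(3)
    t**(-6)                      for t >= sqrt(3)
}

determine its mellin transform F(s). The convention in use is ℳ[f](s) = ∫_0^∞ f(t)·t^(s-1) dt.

the power substitution comes off first: t**2 on [0, 1/2); log(t)/t on [1/2, 1); log(t) on [1, 3/2); …
along the cuts sqrt(2)/2, 1, sqrt(6)/2, sqrt(3), ℳ[f](s) splits into 5 integrals
over [0, sqrt(2)/2), the kernel integral of t**4 enters the sum
on [sqrt(2)/2, 1) integrate f = log(t**2)/t**2 against the kernel
[1, sqrt(6)/2) adds the kernel integral of log(t**2)
between sqrt(6)/2 and sqrt(3) the integrand is exp(-t**2)·t^(s-1)
on [sqrt(3), ∞): add ∫ t**(-6)·t^(s-1) dt

(27*2**(s/2)*s**2*(s/2 - 3)*(s/2 + 2)*(s**2/4 - s + 1)*uppergamma(s/2, 3/2) - 27*2**(s/2)*s**2*(s/2 - 3)*(s/2 + 2)*(s**2/4 - s + 1)*uppergamma(s/2, 3) - 27*2**(s/2)*s**2*(s/2 - 3)*(s/2 + 2) + 108*2**(s/2)*(s/2 - 3)*(s/2 + 2)*(s**2/4 - s + 1) - 54*3**(s/2)*s*(s/2 - 3)*(s/2 + 2)*(s**2/4 - s + 1)*log(2) + 54*3**(s/2)*s*(s/2 - 3)*(s/2 + 2)*(s**2/4 - s + 1)*log(3) - 108*3**(s/2)*(s/2 - 3)*(s/2 + 2)*(s**2/4 - s + 1) - 6**(s/2)*s**2*(s/2 + 2)*(s**2/4 - s + 1) + 27*s**3*(s/2 - 3)*(s/2 + 2)*log(2) - 54*s**2*(s/2 - 3)*(s/2 + 2)*log(2) + 54*s**2*(s/2 - 3)*(s/2 + 2) + 27*s**2*(s/2 - 3)*(s**2/4 - s + 1)/4)/(54*2**(s/2)*s**2*(s/2 - 3)*(s/2 + 2)*(s**2/4 - s + 1))
  -4 < Re(s) < 6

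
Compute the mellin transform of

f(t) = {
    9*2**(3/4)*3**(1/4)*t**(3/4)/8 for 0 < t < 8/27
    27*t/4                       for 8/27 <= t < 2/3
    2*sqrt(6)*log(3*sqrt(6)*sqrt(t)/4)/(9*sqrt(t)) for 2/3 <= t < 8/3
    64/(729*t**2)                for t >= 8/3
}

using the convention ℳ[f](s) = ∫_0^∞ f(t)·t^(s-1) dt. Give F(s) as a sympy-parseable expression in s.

the common scale on t comes off first: 3*sqrt(6)*t**(3/4)/4 on [0, 4/9); 9*t/2 on [4/9, 1); 2*log(3*sqrt(t)/2)/(3*sqrt(t)) on [1, 4); …
strip the power substitution: 3*sqrt(6)*t**(3/2)/4 on [0, 2/3); 9*t**2/2 on [2/3, 1); 2*log(3*t/2)/(3*t) on [1, 2); …
invert the common scale on t to get t**(3/2) on [0, 1); 2*t**2 on [1, 3/2); log(t)/t on [3/2, 3); …
summing 4 kernel integrals split by 8/27, 2/3, 8/3 yields ℳ[f](s)
on [0, 8/27): add ∫ 9*2**(3/4)*3**(1/4)*t**(3/4)/8·t^(s-1) dt
∫ 27*t/4·t^(s-1) over [8/27, 2/3)
on [2/3, 8/3) integrate f = 2*sqrt(6)*log(3*sqrt(6)*sqrt(t)/4)/(9*sqrt(t)) against the kernel
on [8/3, ∞) integrate f = 64/(729*t**2) against the kernel

(324*2**(2*s)*(2*s - 4)*(2*s + 2)*(4*s**2 - 4*s + 1) - 324*2**(2*s)*(2*s - 4)*(4*s + 3)*(4*s**2 - 4*s + 1) - 216*3**(2*s)*s*(2*s - 4)*(2*s + 2)*(4*s + 3)*log(3) + 216*3**(2*s)*s*(2*s - 4)*(2*s + 2)*(4*s + 3)*log(2) - 108*3**(2*s)*(2*s - 4)*(2*s + 2)*(4*s + 3)*log(2) + 108*3**(2*s)*(2*s - 4)*(2*s + 2)*(4*s + 3) + 108*3**(2*s)*(2*s - 4)*(2*s + 2)*(4*s + 3)*log(3) + 729*3**(2*s)*(2*s - 4)*(4*s + 3)*(4*s**2 - 4*s + 1) + 108*6**(2*s)*s*(2*s - 4)*(2*s + 2)*(4*s + 3)*log(3) - 54*6**(2*s)*(2*s - 4)*(2*s + 2)*(4*s + 3)*log(3) - 54*6**(2*s)*(2*s - 4)*(2*s + 2)*(4*s + 3) - 2*6**(2*s)*(2*s + 2)*(4*s + 3)*(4*s**2 - 4*s + 1))/(81*3**(2*s)*(3/2)**s*(2*s - 4)*(2*s + 2)*(4*s + 3)*(4*s**2 - 4*s + 1))
  -3/4 < Re(s) < 2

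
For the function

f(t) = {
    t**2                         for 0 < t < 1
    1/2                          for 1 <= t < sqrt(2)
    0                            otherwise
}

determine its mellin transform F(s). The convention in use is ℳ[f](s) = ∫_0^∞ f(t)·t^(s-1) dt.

the power substitution comes off first: t on [0, 1); 1/2 on [1, 2)
breakpoints 1: one integral from each of the 2 segments
for t in [0, 1): the term is ∫ t**2·t^(s-1)
∫ 1/2·t^(s-1) over [1, sqrt(2))

(2**(s/2)*(s + 2) + s - 2)/(2*s*(s + 2))
  Re(s) > -2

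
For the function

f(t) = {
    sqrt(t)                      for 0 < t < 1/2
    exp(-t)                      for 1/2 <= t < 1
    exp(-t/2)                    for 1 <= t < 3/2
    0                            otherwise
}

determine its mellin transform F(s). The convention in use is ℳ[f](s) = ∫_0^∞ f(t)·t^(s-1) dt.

(2**s*(2*s + 1)*uppergamma(s, 1/2) - 2**s*(2*s + 1)*uppergamma(s, 1) + 4**s*(2*s + 1)*uppergamma(s, 1/2) - 4**s*(2*s + 1)*uppergamma(s, 3/4) + sqrt(2))/(2**s*(2*s + 1))
  Re(s) > -1/2

decompose at 1/2, 1; ℳ[f](s) sums the 3 pieces' integrals
for t in [0, 1/2): the term is ∫ sqrt(t)·t^(s-1)
over [1/2, 1), the kernel integral of exp(-t) enters the sum
for t in [1, 3/2): the term is ∫ exp(-t/2)·t^(s-1)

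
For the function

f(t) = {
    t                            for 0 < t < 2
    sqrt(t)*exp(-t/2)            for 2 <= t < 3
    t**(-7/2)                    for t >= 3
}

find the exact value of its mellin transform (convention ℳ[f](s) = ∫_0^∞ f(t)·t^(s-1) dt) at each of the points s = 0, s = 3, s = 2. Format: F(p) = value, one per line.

strip the shared t-power: sqrt(t) on [0, 2); exp(-t/2) on [2, 3); t**(-4) on [3, ∞)
summing 3 kernel integrals split by 2, 3 yields ℳ[f](s)
for t in [0, 2): the term is ∫ t·t^(s-1)
for t in [2, 3): the term is ∫ sqrt(t)*exp(-t/2)·t^(s-1)
on [3, ∞) integrate f = t**(-7/2) against the kernel

F(0) = -sqrt(2)*sqrt(pi)*erfc(sqrt(6)/2) + 2*sqrt(3)/567 + sqrt(2)*sqrt(pi)*erfc(1) + 2
F(3) = -78*sqrt(3)*exp(-3/2) - 15*sqrt(2)*sqrt(pi)*erfc(sqrt(6)/2) + 2*sqrt(3)/3 + 4 + 15*sqrt(2)*sqrt(pi)*erfc(1) + 58*sqrt(2)*exp(-1)
F(2) = -12*sqrt(3)*exp(-3/2) - 3*sqrt(2)*sqrt(pi)*erfc(sqrt(6)/2) + 2*sqrt(3)/27 + 3*sqrt(2)*sqrt(pi)*erfc(1) + 8/3 + 10*sqrt(2)*exp(-1)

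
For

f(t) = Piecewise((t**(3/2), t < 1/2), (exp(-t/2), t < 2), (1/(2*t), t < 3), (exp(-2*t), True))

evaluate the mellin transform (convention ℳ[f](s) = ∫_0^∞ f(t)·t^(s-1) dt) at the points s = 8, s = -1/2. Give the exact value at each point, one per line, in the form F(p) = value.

F(8) = -3507200*exp(-1) + sqrt(2)/9728 + 94545*exp(-6)/16 + 2059/14 + 106028861*exp(-1/4)/64
F(-1/2) = -sqrt(2)*sqrt(pi)*erfc(1/2) - sqrt(2)*exp(-1) - sqrt(3)/27 - 2*sqrt(2)*sqrt(pi)*erfc(sqrt(6)) + 2*sqrt(3)*exp(-6)/3 + sqrt(2)/12 + sqrt(2)*sqrt(pi)*erfc(1) + 1/2 + 2*sqrt(2)*exp(-1/4)

linearity at 1/2, 2, 3 turns ℳ[f](s) into 4 summed integrals
∫ over [0, 1/2) of t**(3/2)·t^(s-1) joins the sum
between 1/2 and 2 the integrand is exp(-t/2)·t^(s-1)
on [2, 3): add ∫ 1/(2*t)·t^(s-1) dt
segment [3, ∞) carries exp(-2*t); integrate it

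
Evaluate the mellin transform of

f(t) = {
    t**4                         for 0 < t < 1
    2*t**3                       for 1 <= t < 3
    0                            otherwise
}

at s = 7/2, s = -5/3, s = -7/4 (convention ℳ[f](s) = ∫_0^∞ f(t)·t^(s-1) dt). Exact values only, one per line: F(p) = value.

back out the shared t-power: t**2 on [0, 1); 2*t on [1, 3)
reversing the shared t-power: t**(3/2) on [0, 1); 2*sqrt(t) on [1, 3)
cuts at 1: linearity sums the 2 kernel integrals
∫ over [0, 1) of t**4·t^(s-1) joins the sum
on [1, 3): add ∫ 2*t**3·t^(s-1) dt

F(7/2) = -34/195 + 2916*sqrt(3)/13
F(-5/3) = -15/14 + 9*3**(1/3)/2
F(-7/4) = -52/45 + 24*3**(1/4)/5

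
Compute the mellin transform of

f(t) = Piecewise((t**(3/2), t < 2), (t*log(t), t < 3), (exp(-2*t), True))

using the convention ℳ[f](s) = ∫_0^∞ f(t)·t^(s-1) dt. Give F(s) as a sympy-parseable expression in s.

(-12**s*s*(2*s + 3)*log(4) - 12**s*(2*s + 3)*log(4) + 12**s*(4*s + 6) + 12**s*sqrt(2)*(4*s**2 + 8*s + 4) + 3*18**s*s*(2*s + 3)*log(3) + 18**s*(-6*s - 9) + 3*18**s*(2*s + 3)*log(3) + 3**s*(2*s + 3)*(s**2 + 2*s + 1)*uppergamma(s, 6))/(6**s*(2*s + 3)*(s**2 + 2*s + 1))
  Re(s) > -3/2

f breaks at 2, 3 into 3 integrals to sum
segment [0, 2) carries t**(3/2); integrate it
segment [2, 3) carries t*log(t); integrate it
between 3 and ∞ the integrand is exp(-2*t)·t^(s-1)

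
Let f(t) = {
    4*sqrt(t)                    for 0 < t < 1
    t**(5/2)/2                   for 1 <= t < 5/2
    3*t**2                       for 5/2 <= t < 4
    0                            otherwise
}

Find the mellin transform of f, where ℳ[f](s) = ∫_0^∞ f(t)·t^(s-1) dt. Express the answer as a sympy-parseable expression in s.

slice at 1, 5/2, transform all 3 pieces, and sum them
on [0, 1) integrate f = 4*sqrt(t) against the kernel
∫ over [1, 5/2) of t**(5/2)/2·t^(s-1) joins the sum
between 5/2 and 4 the integrand is 3*t**2·t^(s-1)

(3*4**(s + 2)*(2*s + 1)*(2*s + 5) - 3*(5/2)**(s + 2)*(2*s + 1)*(2*s + 5) + (5/2)**(s + 5/2)*(s + 2)*(2*s + 1) - (s + 2)*(2*s + 1) + 8*(s + 2)*(2*s + 5))/((s + 2)*(2*s + 1)*(2*s + 5))
  Re(s) > -1/2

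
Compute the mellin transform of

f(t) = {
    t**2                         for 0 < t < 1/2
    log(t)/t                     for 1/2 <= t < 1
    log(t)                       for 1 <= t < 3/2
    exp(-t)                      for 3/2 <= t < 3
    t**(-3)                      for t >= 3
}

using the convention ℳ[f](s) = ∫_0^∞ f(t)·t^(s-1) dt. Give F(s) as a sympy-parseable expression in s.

integrate the 5 segments split at 1/2, 1, 3/2, 3, then add the results
over [0, 1/2), the kernel integral of t**2 enters the sum
∫ over [1/2, 1) of log(t)/t·t^(s-1) joins the sum
piece [1, 3/2): integrate log(t) against the kernel
between 3/2 and 3 the integrand is exp(-t)·t^(s-1)
over [3, ∞), the kernel integral of t**(-3) enters the sum

(108*2**s*s**2*(s - 3)*(s + 2)*(s**2 - 2*s + 1)*uppergamma(s, 3/2) - 108*2**s*s**2*(s - 3)*(s + 2)*(s**2 - 2*s + 1)*uppergamma(s, 3) - 108*2**s*s**2*(s - 3)*(s + 2) + 108*2**s*(s - 3)*(s + 2)*(s**2 - 2*s + 1) - 108*3**s*s*(s - 3)*(s + 2)*(s**2 - 2*s + 1)*log(2) + 108*3**s*s*(s - 3)*(s + 2)*(s**2 - 2*s + 1)*log(3) - 108*3**s*(s - 3)*(s + 2)*(s**2 - 2*s + 1) - 4*6**s*s**2*(s + 2)*(s**2 - 2*s + 1) + 216*s**3*(s - 3)*(s + 2)*log(2) - 216*s**2*(s - 3)*(s + 2)*log(2) + 216*s**2*(s - 3)*(s + 2) + 27*s**2*(s - 3)*(s**2 - 2*s + 1))/(108*2**s*s**2*(s - 3)*(s + 2)*(s**2 - 2*s + 1))
  -2 < Re(s) < 3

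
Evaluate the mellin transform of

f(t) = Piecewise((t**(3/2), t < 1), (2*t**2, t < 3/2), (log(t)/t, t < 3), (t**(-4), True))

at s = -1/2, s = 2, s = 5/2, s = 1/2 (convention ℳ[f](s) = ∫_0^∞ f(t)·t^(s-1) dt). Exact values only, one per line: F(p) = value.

F(-1/2) = -1/3 - 4*sqrt(6)*log(2)/27 - 2*sqrt(3)*log(3)/27 - 106*sqrt(3)/2187 + 4*sqrt(6)*log(3)/27 + 89*sqrt(6)/81
F(2) = 1759/2016 + 3*log(2)/2 + 3*log(3)/2
F(5/2) = -34*sqrt(3)/27 - 7/36 + log(2**(sqrt(6)/2)*3**(-sqrt(6)/2 + 2*sqrt(3))) + 35*sqrt(6)/24
F(1/2) = -754*sqrt(3)/567 - 2*sqrt(3)*log(3)/3 - 2*sqrt(6)*log(2)/3 - 3/10 + 2*sqrt(6)*log(3)/3 + 67*sqrt(6)/30

summing 4 kernel integrals split by 1, 3/2, 3 yields ℳ[f](s)
piece [0, 1): integrate t**(3/2) against the kernel
on [1, 3/2) integrate f = 2*t**2 against the kernel
piece [3/2, 3): integrate log(t)/t against the kernel
∫ over [3, ∞) of t**(-4)·t^(s-1) joins the sum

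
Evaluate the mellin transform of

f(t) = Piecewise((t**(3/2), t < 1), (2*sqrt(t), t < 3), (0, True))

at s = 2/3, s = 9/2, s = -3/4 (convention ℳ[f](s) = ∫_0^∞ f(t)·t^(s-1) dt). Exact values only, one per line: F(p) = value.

breakpoints 1: one integral from each of the 2 segments
segment [0, 1) carries t**(3/2); integrate it
segment [1, 3) carries 2*sqrt(t); integrate it

F(2/3) = -114/91 + 36*3**(1/6)/7
F(9/2) = 2909/30
F(-3/4) = 28/3 - 8*3**(3/4)/3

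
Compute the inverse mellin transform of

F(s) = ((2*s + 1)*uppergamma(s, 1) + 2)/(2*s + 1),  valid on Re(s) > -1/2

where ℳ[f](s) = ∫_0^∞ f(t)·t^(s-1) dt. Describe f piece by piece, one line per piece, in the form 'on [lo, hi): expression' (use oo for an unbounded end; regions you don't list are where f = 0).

cuts at 1: linearity sums the 2 kernel integrals
the [0, 1) slice contributes ∫ sqrt(t)·t^(s-1) dt
piece [1, ∞): integrate exp(-t) against the kernel

on [0, 1): sqrt(t)
on [1, oo): exp(-t)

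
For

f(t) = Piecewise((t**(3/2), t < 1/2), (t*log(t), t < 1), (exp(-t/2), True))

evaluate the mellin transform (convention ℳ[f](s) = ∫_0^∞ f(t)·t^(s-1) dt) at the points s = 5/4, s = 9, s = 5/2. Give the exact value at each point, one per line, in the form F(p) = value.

split f at 1/2, 1: ℳ[f](s) collects 3 kernel integrals
segment [0, 1/2) carries t**(3/2); integrate it
[1/2, 1) adds the kernel integral of t*log(t)
segment [1, ∞) carries exp(-t/2); integrate it

F(5/4) = 2**(3/4)*(-352*2**(1/4) + 88 + 81*sqrt(2) + 198*log(2) + 3564*sqrt(2)*uppergamma(5/4, 1/2))/3564
F(9) = -1023/102400 + sqrt(2)/21504 + log(2)/10240 + 34035938*exp(-1/2)
F(5/2) = -207/3136 + sqrt(2)/196 + sqrt(2)*log(2)/56 + 3*sqrt(2)*sqrt(pi)*erfc(sqrt(2)/2) + 8*exp(-1/2)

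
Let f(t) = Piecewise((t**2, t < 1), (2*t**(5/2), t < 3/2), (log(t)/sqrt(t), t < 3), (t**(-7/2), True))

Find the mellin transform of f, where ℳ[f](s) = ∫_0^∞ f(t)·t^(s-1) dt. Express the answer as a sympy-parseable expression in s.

strip the shared t-power: t**(3/2) on [0, 1); 2*t**2 on [1, 3/2); log(t)/t on [3/2, 3); …
along the cuts 1, 3/2, 3, ℳ[f](s) splits into 4 integrals
segment [0, 1) carries t**2; integrate it
the [1, 3/2) slice contributes ∫ 2*t**(5/2)·t^(s-1) dt
∫ log(t)/sqrt(t)·t^(s-1) over [3/2, 3)
[3, ∞) adds the kernel integral of t**(-7/2)

2**(-s - 1/2)*(324*2**(s + 1/2)*(-2*s + (s + 1/2)**2)*(s - 7/2)*(s + 5/2) - 324*2**(s + 1/2)*(-2*s + (s + 1/2)**2)*(s - 7/2)*(2*s + 4) + 729*3**(s + 1/2)*(-2*s + (s + 1/2)**2)*(s - 7/2)*(2*s + 4) - 108*3**(s + 1/2)*(s - 7/2)*(s + 1/2)*(s + 5/2)*(2*s + 4)*log(3) + 108*3**(s + 1/2)*(s - 7/2)*(s + 1/2)*(s + 5/2)*(2*s + 4)*log(2) - 108*3**(s + 1/2)*(s - 7/2)*(s + 5/2)*(2*s + 4)*log(2) + 108*3**(s + 1/2)*(s - 7/2)*(s + 5/2)*(2*s + 4) + 108*3**(s + 1/2)*(s - 7/2)*(s + 5/2)*(2*s + 4)*log(3) - 2*6**(s + 1/2)*(-2*s + (s + 1/2)**2)*(s + 5/2)*(2*s + 4) + 54*6**(s + 1/2)*(s - 7/2)*(s + 1/2)*(s + 5/2)*(2*s + 4)*log(3) - 54*6**(s + 1/2)*(s - 7/2)*(s + 5/2)*(2*s + 4)*log(3) - 54*6**(s + 1/2)*(s - 7/2)*(s + 5/2)*(2*s + 4))/(162*(-2*s + (s + 1/2)**2)*(s - 7/2)*(s + 5/2)*(2*s + 4))
  -2 < Re(s) < 7/2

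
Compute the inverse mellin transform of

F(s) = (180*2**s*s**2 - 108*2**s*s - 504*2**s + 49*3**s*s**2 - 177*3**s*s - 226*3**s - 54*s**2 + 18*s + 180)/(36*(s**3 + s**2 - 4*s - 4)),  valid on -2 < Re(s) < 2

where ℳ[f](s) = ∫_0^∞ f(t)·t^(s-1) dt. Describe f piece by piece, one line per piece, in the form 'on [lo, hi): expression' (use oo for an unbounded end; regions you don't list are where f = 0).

the shared t-power comes off first: t/2 on [0, 1); t + 1 on [1, 2); t/4 on [2, 3); …
the common scale on t comes off first: t on [0, 1/2); 2*t + 1 on [1/2, 1); t/2 on [1, 3/2); …
split f at 1, 2, 3: ℳ[f](s) collects 4 kernel integrals
[0, 1) adds the kernel integral of t**2/2
between 1 and 2 the integrand is t*(t + 1)·t^(s-1)
segment 2 to 3 holds t**2/4; add its integral
on [3, ∞): add ∫ 8/t**2·t^(s-1) dt

on [0, 1): t**2/2
on [1, 2): t*(t + 1)
on [2, 3): t**2/4
on [3, oo): 8/t**2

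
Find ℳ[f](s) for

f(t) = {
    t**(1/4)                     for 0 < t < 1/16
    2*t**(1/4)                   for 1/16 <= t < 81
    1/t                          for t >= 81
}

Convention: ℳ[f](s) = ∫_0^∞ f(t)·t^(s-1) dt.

peel off the power substitution: sqrt(t) on [0, 1/4); 2*sqrt(t) on [1/4, 9); t**(-2) on [9, ∞)
undo the power substitution: t on [0, 1/2); 2*t on [1/2, 3); t**(-4) on [3, ∞)
along the cuts 1/16, 81, ℳ[f](s) splits into 3 integrals
∫ t**(1/4)·t^(s-1) over [0, 1/16)
[1/16, 81) adds the kernel integral of 2*t**(1/4)
∫ 1/t·t^(s-1) over [81, ∞)

(-1296**s*(4*s + 1) + 1944*6**(4*s)*(s - 1) - 162*s + 162)/(81*16**s*(s - 1)*(4*s + 1))
  -1/4 < Re(s) < 1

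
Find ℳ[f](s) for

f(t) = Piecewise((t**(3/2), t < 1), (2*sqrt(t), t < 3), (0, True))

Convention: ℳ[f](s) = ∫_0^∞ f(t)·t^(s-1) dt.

(4*sqrt(3)*3**s*(2*s + 3) - 4*s - 10)/((2*s + 1)*(2*s + 3))
  Re(s) > -3/2

breakpoints 1: one integral from each of the 2 segments
segment 0 to 1 holds t**(3/2); add its integral
piece [1, 3): integrate 2*sqrt(t) against the kernel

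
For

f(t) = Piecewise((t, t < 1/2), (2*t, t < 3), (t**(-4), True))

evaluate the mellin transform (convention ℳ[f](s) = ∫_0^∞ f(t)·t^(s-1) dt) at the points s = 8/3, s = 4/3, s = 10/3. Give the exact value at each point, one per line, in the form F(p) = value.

F(8/3) = 2**(1/3)*(-9 + 3910*6**(2/3))/528
F(4/3) = 2**(2/3)*(-54 + 3895*6**(1/3))/1008
F(10/3) = 2**(2/3)*(-3 + 7880*6**(1/3))/416

decompose at 1/2, 3; ℳ[f](s) sums the 3 pieces' integrals
between 0 and 1/2 the integrand is t·t^(s-1)
∫ over [1/2, 3) of 2*t·t^(s-1) joins the sum
for t in [3, ∞): the term is ∫ t**(-4)·t^(s-1)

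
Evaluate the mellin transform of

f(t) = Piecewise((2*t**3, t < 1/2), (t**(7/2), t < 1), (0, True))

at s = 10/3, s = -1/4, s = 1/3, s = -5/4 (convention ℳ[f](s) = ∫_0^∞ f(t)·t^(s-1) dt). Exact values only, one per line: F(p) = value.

cuts at 1/2: linearity sums the 2 kernel integrals
∫ over [0, 1/2) of 2*t**3·t^(s-1) joins the sum
∫ t**(7/2)·t^(s-1) over [1/2, 1)

F(10/3) = -3*2**(1/6)/2624 + 3*2**(2/3)/1216 + 6/41
F(-1/4) = -2**(3/4)/52 + 2**(1/4)/11 + 4/13
F(1/3) = -3*2**(1/6)/184 + 3*2**(2/3)/80 + 6/23
F(-5/4) = -2**(3/4)/18 + 2*2**(1/4)/7 + 4/9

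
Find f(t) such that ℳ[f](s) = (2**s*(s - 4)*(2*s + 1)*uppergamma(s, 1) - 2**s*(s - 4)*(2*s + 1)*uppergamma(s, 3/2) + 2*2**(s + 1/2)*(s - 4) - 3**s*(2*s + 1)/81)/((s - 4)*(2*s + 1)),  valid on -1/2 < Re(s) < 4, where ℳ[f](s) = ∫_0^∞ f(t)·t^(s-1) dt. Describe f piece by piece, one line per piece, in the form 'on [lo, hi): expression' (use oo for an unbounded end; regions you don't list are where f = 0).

on [0, 2): sqrt(t)
on [2, 3): exp(-t/2)
on [3, oo): t**(-4)

decompose at 2, 3; ℳ[f](s) sums the 3 pieces' integrals
[0, 2) adds the kernel integral of sqrt(t)
∫ exp(-t/2)·t^(s-1) over [2, 3)
[3, ∞) adds the kernel integral of t**(-4)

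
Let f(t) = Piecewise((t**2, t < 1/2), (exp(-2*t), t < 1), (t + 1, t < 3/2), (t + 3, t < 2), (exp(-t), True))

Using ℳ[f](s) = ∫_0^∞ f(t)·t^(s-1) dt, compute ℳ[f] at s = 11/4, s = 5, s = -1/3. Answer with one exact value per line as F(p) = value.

breakpoints 1/2, 1, 3/2, 2: one integral from each of the 5 segments
on [0, 1/2): add ∫ t**2·t^(s-1) dt
between 1/2 and 1 the integrand is exp(-2*t)·t^(s-1)
between 1 and 3/2 the integrand is (t + 1)·t^(s-1)
∫ (t + 3)·t^(s-1) over [3/2, 2)
on [2, ∞) integrate f = exp(-t) against the kernel

F(11/4) = 2**(1/4)*(-20520*3**(3/4) - 7904*2**(3/4) - 3135*uppergamma(11/4, 2) + 165 + 3135*uppergamma(11/4, 1) + 12540*2**(3/4)*uppergamma(11/4, 2) + 162944*sqrt(2))/25080
F(5) = (9100*E + 729120 + 118557*exp(2))*exp(-2)/4480
F(-1/3) = 2**(1/3)*(-3*2**(1/3) - uppergamma(-1/3, 2) + 2**(2/3)*uppergamma(-1/3, 2)/2 + 3/20 + uppergamma(-1/3, 1) + 3*2**(2/3)/4 + 2*3**(2/3))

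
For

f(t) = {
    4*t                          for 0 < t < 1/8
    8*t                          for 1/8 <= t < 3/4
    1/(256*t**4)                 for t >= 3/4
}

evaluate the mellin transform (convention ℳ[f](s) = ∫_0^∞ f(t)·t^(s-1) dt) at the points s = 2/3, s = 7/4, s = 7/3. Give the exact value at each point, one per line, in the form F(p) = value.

F(2/3) = -3/40 + 973*6**(2/3)/1080
F(7/4) = 2**(3/4)*(-243 + 17540*6**(3/4))/85536
F(7/3) = -3/2560 + 61*6**(1/3)/120

remove the common scale on t first: 2*t on [0, 1/4); 4*t on [1/4, 3/2); 1/(16*t**4) on [3/2, ∞)
undo the common scale on t: t on [0, 1/2); 2*t on [1/2, 3); t**(-4) on [3, ∞)
treat the 3 regions marked off by 1/8, 3/4 separately and sum
on [0, 1/8) integrate f = 4*t against the kernel
on [1/8, 3/4) integrate f = 8*t against the kernel
on [3/4, ∞) integrate f = 1/(256*t**4) against the kernel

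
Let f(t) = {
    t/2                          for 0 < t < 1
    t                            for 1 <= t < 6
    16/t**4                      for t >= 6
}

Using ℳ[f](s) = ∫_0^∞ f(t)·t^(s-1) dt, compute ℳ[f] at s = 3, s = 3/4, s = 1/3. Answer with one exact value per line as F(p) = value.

peel off the common scale on t: t on [0, 1/2); 2*t on [1/2, 3); t**(-4) on [3, ∞)
f breaks at 1, 6 into 3 integrals to sum
the [0, 1) slice contributes ∫ t/2·t^(s-1) dt
segment [1, 6) carries t; integrate it
between 6 and ∞ the integrand is 16/t**4·t^(s-1)

F(3) = 7837/24
F(3/4) = -2/7 + 25300*6**(3/4)/7371
F(1/3) = -3/8 + 2675*6**(1/3)/594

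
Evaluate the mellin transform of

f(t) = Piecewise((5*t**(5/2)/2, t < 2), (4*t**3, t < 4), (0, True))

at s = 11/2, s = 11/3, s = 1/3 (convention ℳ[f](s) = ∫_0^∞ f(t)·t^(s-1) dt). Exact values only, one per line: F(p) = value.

F(11/2) = 1049936/17 - 2048*sqrt(2)/17
F(11/3) = -192*2**(2/3)/5 + 960*2**(1/6)/37 + 24576*2**(1/3)/5
F(1/3) = -48*2**(1/3)/5 + 60*2**(5/6)/17 + 384*2**(2/3)/5

summing 2 kernel integrals split by 2 yields ℳ[f](s)
∫ 5*t**(5/2)/2·t^(s-1) over [0, 2)
∫ over [2, 4) of 4*t**3·t^(s-1) joins the sum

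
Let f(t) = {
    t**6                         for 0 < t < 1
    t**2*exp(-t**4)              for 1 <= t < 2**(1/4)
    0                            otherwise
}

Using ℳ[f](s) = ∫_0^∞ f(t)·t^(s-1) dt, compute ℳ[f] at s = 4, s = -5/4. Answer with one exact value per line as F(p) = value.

remove the power substitution first: t**3 on [0, 1); t*exp(-t**2) on [1, sqrt(2))
peel off the shared t-power: t**2 on [0, 1); exp(-t**2) on [1, sqrt(2))
the power substitution comes off first: t on [0, 1); exp(-t) on [1, 2)
breakpoints 1: one integral from each of the 2 segments
for t in [0, 1): the term is ∫ t**6·t^(s-1)
between 1 and 2**(1/4) the integrand is t**2*exp(-t**4)·t^(s-1)

F(4) = -sqrt(2)*exp(-2)/4 - sqrt(pi)*erfc(sqrt(2))/8 + sqrt(pi)*erfc(1)/8 + exp(-1)/4 + 1/10
F(-5/4) = -uppergamma(3/16, 2)/4 + uppergamma(3/16, 1)/4 + 4/19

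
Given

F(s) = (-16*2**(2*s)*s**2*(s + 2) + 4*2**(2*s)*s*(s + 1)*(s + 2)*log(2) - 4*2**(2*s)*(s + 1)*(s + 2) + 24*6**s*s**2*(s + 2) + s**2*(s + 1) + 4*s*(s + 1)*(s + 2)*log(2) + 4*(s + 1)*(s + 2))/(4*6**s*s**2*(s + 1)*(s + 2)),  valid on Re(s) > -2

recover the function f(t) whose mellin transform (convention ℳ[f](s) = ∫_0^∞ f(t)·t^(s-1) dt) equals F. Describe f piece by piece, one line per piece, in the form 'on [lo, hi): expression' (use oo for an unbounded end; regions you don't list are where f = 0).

on [0, 1/6): 9*t**2
on [1/6, 2/3): log(3*t)
on [2/3, 1): 6*t

peel off the common scale on t: t**2 on [0, 1/2); log(t) on [1/2, 2); 2*t on [2, 3)
decompose at 1/6, 2/3; ℳ[f](s) sums the 3 pieces' integrals
the [0, 1/6) slice contributes ∫ 9*t**2·t^(s-1) dt
segment 1/6 to 2/3 holds log(3*t); add its integral
for t in [2/3, 1): the term is ∫ 6*t·t^(s-1)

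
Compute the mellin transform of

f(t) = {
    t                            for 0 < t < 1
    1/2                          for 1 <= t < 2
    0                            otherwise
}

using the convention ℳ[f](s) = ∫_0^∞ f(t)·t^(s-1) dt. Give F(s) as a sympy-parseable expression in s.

integrate the 2 segments split at 1, then add the results
piece [0, 1): integrate t against the kernel
piece [1, 2): integrate 1/2 against the kernel

(2**s*(s + 1) + s - 1)/(2*s*(s + 1))
  Re(s) > -1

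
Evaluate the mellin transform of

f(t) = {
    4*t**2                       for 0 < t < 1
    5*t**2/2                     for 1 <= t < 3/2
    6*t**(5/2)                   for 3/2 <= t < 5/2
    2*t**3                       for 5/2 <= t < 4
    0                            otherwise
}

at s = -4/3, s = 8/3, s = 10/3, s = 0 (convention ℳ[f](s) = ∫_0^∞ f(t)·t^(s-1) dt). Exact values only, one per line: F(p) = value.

summing 4 kernel integrals split by 1, 3/2, 5/2 yields ℳ[f](s)
between 0 and 1 the integrand is 4*t**2·t^(s-1)
on [1, 3/2) integrate f = 5*t**2/2 against the kernel
[3/2, 5/2) adds the kernel integral of 6*t**(5/2)
the [5/2, 4) slice contributes ∫ 2*t**3·t^(s-1) dt

F(-4/3) = -27*2**(5/6)*3**(1/6)/7 - 3*2**(1/3)*5**(2/3)/2 + 9/4 + 15*2**(1/3)*3**(2/3)/8 + 48*2**(1/3)/5 + 45*2**(5/6)*5**(1/6)/7
F(8/3) = -9375*2**(1/3)*5**(2/3)/544 - 2187*2**(5/6)*3**(1/6)/496 + 9/28 + 1215*2**(1/3)*3**(2/3)/896 + 28125*2**(5/6)*5**(1/6)/496 + 12288*2**(1/3)/17
F(10/3) = -46875*2**(2/3)*5**(1/3)/1216 - 2187*2**(1/6)*3**(5/6)/560 + 9/32 + 3645*2**(2/3)*3**(1/3)/2048 + 5625*2**(1/6)*5**(5/6)/112 + 24576*2**(2/3)/19
F(0) = -27*sqrt(6)/10 + 15*sqrt(10)/2 + 573/16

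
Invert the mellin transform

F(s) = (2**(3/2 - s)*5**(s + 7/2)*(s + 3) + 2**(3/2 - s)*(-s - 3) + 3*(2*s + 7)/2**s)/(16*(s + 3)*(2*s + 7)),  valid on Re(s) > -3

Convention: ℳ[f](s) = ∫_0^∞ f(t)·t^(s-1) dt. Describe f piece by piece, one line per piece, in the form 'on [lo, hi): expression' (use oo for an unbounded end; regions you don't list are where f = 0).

decompose at 1/2; ℳ[f](s) sums the 2 pieces' integrals
∫ 3*t**3/2·t^(s-1) over [0, 1/2)
segment [1/2, 5/2) carries t**(7/2); integrate it

on [0, 1/2): 3*t**3/2
on [1/2, 5/2): t**(7/2)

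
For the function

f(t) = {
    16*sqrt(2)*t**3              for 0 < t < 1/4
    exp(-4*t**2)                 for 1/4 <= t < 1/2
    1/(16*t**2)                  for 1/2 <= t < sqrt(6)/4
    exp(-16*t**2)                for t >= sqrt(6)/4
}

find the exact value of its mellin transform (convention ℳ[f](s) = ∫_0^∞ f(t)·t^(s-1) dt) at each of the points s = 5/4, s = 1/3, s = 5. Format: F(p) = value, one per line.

F(5/4) = -2**(1/8)*3**(5/8)/18 - 2**(3/4)*uppergamma(5/8, 1)/8 + sqrt(2)*uppergamma(5/8, 6)/16 + 1/68 + 2**(3/4)/12 + 2**(3/4)*uppergamma(5/8, 1/4)/8
F(1/3) = -2**(2/3)*uppergamma(1/6, 1)/4 - sqrt(2)*3**(1/6)/20 + 2**(1/3)*uppergamma(1/6, 6)/4 + 3*2**(5/6)/80 + 3*2**(2/3)/40 + 2**(2/3)*uppergamma(1/6, 1/4)/4
F(5) = -5*exp(-1)/128 - 3*sqrt(pi)*erfc(1)/256 - 1/384 + 3*sqrt(pi)*erfc(sqrt(6))/8192 + 15*sqrt(6)*exp(-6)/4096 + sqrt(2)/32768 + sqrt(6)/512 + 3*sqrt(pi)*erfc(1/2)/256 + 7*exp(-1/4)/512

invert the common scale on t to get 2*sqrt(2)*t**3 on [0, 1/2); exp(-t**2) on [1/2, 1); 1/(4*t**2) on [1, sqrt(6)/2); …
back out the power substitution: 2*sqrt(2)*t**(3/2) on [0, 1/4); exp(-t) on [1/4, 1); 1/(4*t) on [1, 3/2); …
back out the common scale on t: t**(3/2) on [0, 1/2); exp(-t/2) on [1/2, 2); 1/(2*t) on [2, 3); …
decompose at 1/4, 1/2, sqrt(6)/4; ℳ[f](s) sums the 4 pieces' integrals
the [0, 1/4) slice contributes ∫ 16*sqrt(2)*t**3·t^(s-1) dt
piece [1/4, 1/2): integrate exp(-4*t**2) against the kernel
on [1/2, sqrt(6)/4): add ∫ 1/(16*t**2)·t^(s-1) dt
on [sqrt(6)/4, ∞): add ∫ exp(-16*t**2)·t^(s-1) dt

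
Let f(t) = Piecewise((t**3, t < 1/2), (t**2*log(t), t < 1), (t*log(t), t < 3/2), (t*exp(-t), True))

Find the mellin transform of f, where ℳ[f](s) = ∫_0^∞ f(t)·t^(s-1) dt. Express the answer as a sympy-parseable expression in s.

remove the power substitution first: t**(3/2) on [0, 1/4); t*log(sqrt(t)) on [1/4, 1); sqrt(t)*log(sqrt(t)) on [1, 9/4); …
the shared t-power comes off first: t on [0, 1/4); sqrt(t)*log(sqrt(t)) on [1/4, 1); log(sqrt(t)) on [1, 9/4); …
reversing the power substitution: t**2 on [0, 1/2); t*log(t) on [1/2, 1); log(t) on [1, 3/2); …
the 4 pieces separated at 1/2, 1, 3/2 each add one integral
the [0, 1/2) slice contributes ∫ t**3·t^(s-1) dt
segment 1/2 to 1 holds t**2*log(t); add its integral
∫ over [1, 3/2) of t*log(t)·t^(s-1) joins the sum
segment [3/2, ∞) carries t*exp(-t); integrate it

(8*2**s*(s + 1)**2*(s + 3)*(2*s + (s + 1)**2 + 3)*uppergamma(s + 1, 3/2) - 8*2**s*(s + 1)**2*(s + 3) + 8*2**s*(s + 3)*(2*s + (s + 1)**2 + 3) + 3**s*(s + 1)*(s + 3)*(-12*log(2) + 12*log(3))*(2*s + (s + 1)**2 + 3) - 12*3**s*(s + 3)*(2*s + (s + 1)**2 + 3) + (s + 1)**3*(s + 3)*log(4) + (s + 1)**2*(s + 3)*log(4) + 2*(s + 1)**2*(s + 3) + (s + 1)**2*(2*s + (s + 1)**2 + 3))/(8*2**s*(s + 1)**2*(s + 3)*(2*s + (s + 1)**2 + 3))
  Re(s) > -3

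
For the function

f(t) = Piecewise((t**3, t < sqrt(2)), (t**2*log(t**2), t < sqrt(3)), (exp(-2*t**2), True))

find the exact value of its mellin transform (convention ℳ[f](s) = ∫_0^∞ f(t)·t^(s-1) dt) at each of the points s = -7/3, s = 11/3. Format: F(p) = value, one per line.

F(-7/3) = -6*3**(5/6) + log(2**(3*2**(5/6)/2)/3**(3**(5/6))) + 2**(1/6)*uppergamma(-7/6, 6) + 3*2**(1/3)/2 + 9*2**(5/6)
F(11/3) = -162*3**(5/6)/289 - 12*2**(5/6)*log(2)/17 + 2**(1/6)*uppergamma(11/6, 6)/8 + 72*2**(5/6)/289 + 6*2**(1/3)/5 + 27*3**(5/6)*log(3)/17

strip the power substitution: t**(3/2) on [0, 2); t*log(t) on [2, 3); exp(-2*t) on [3, ∞)
linearity at sqrt(2), sqrt(3) turns ℳ[f](s) into 3 summed integrals
∫ t**3·t^(s-1) over [0, sqrt(2))
segment sqrt(2) to sqrt(3) holds t**2*log(t**2); add its integral
[sqrt(3), ∞) adds the kernel integral of exp(-2*t**2)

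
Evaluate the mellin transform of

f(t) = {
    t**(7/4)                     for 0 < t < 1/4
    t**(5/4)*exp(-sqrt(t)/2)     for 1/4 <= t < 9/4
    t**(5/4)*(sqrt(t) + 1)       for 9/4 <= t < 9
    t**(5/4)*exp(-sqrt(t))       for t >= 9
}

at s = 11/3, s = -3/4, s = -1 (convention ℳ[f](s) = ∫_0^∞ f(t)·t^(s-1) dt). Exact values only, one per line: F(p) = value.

F(11/3) = 2**(1/6)*(-2010644480*2**(2/3)*uppergamma(59/6, 3/4) - 18128043*3**(5/6) + 177 + 14632814592*6**(5/6) + 1963520*2**(5/6)*uppergamma(59/6, 3) + 2010644480*2**(2/3)*uppergamma(59/6, 1/4))/1963520
F(-3/4) = -4*exp(-3/4) + 2*exp(-3) + 4*exp(-1/4) + 10
F(-1) = sqrt(2)*(-3*sqrt(3) - 2*sqrt(pi)*erfc(sqrt(3)/2) + sqrt(2)*sqrt(pi)*erfc(sqrt(3)) + 1/3 + 2*sqrt(pi)*erfc(1/2) + 4*sqrt(6))

back out the shared t-power: t**(3/4) on [0, 1/4); t**(1/4)*exp(-sqrt(t)/2) on [1/4, 9/4); t**(1/4)*(sqrt(t) + 1) on [9/4, 9); …
remove the power substitution first: t**(3/2) on [0, 1/2); sqrt(t)*exp(-t/2) on [1/2, 3/2); sqrt(t)*(t + 1) on [3/2, 3); …
remove the shared t-power first: t on [0, 1/2); exp(-t/2) on [1/2, 3/2); t + 1 on [3/2, 3); …
decompose at 1/4, 9/4, 9; ℳ[f](s) sums the 4 pieces' integrals
between 0 and 1/4 the integrand is t**(7/4)·t^(s-1)
on [1/4, 9/4): add ∫ t**(5/4)*exp(-sqrt(t)/2)·t^(s-1) dt
[9/4, 9) adds the kernel integral of t**(5/4)*(sqrt(t) + 1)
piece [9, ∞): integrate t**(5/4)*exp(-sqrt(t)) against the kernel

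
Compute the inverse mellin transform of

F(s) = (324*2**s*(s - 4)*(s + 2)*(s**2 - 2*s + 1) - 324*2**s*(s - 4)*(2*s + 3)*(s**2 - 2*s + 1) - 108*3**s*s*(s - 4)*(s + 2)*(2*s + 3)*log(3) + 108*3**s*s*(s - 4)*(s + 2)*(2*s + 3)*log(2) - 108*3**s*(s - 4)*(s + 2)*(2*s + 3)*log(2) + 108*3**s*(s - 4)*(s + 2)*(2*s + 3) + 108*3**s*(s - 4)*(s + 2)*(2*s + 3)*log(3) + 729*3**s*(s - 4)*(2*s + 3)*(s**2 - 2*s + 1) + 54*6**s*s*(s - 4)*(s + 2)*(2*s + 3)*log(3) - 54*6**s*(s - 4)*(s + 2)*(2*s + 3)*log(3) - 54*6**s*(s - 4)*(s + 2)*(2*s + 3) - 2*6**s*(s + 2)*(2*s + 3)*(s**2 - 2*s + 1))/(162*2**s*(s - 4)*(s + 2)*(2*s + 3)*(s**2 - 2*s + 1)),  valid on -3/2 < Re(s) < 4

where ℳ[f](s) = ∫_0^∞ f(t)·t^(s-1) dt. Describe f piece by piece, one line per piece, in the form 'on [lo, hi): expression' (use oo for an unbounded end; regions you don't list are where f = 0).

on [0, 1): t**(3/2)
on [1, 3/2): 2*t**2
on [3/2, 3): log(t)/t
on [3, oo): t**(-4)

along the cuts 1, 3/2, 3, ℳ[f](s) splits into 4 integrals
[0, 1) adds the kernel integral of t**(3/2)
piece [1, 3/2): integrate 2*t**2 against the kernel
∫ over [3/2, 3) of log(t)/t·t^(s-1) joins the sum
over [3, ∞), the kernel integral of t**(-4) enters the sum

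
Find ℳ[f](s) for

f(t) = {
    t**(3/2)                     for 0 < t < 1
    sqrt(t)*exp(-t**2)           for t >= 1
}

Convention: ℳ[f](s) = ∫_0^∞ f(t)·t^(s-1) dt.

((2*s + 3)*uppergamma(s/2 + 1/4, 1) + 4)/(2*(2*s + 3))
  Re(s) > -3/2

reversing the shared t-power: t on [0, 1); exp(-t**2) on [1, ∞)
back out the power substitution: sqrt(t) on [0, 1); exp(-t) on [1, ∞)
f breaks at 1 into 2 integrals to sum
on [0, 1) integrate f = t**(3/2) against the kernel
[1, ∞) adds the kernel integral of sqrt(t)*exp(-t**2)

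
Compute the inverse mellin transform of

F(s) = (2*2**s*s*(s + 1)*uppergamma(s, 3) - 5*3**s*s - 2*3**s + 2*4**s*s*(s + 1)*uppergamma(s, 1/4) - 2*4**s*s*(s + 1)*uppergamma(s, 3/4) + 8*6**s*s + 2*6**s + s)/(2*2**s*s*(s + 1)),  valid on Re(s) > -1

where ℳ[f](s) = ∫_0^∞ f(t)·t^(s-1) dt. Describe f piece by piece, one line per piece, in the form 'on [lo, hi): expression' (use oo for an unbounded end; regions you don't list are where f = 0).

on [0, 1/2): t
on [1/2, 3/2): exp(-t/2)
on [3/2, 3): t + 1
on [3, oo): exp(-t)

summing 4 kernel integrals split by 1/2, 3/2, 3 yields ℳ[f](s)
∫ over [0, 1/2) of t·t^(s-1) joins the sum
segment 1/2 to 3/2 holds exp(-t/2); add its integral
over [3/2, 3), the kernel integral of (t + 1) enters the sum
the [3, ∞) slice contributes ∫ exp(-t)·t^(s-1) dt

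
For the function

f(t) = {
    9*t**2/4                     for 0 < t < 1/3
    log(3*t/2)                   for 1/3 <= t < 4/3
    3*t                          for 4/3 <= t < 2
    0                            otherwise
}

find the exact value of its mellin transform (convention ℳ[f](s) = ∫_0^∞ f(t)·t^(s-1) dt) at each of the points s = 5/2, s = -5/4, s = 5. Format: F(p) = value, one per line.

F(5/2) = sqrt(3)*(-130649 + 41580*log(2) + 194400*sqrt(6))/85050
F(-5/4) = 3**(1/4)*(-100*6**(3/4) - log(2**(15*sqrt(2) + 120)) + 146 + 288*sqrt(2))/50
F(5) = 205*log(2)/243 + 14810143/510300

peel off the common scale on t: t**2 on [0, 1/2); log(t) on [1/2, 2); 2*t on [2, 3)
slice at 1/3, 4/3, transform all 3 pieces, and sum them
∫ 9*t**2/4·t^(s-1) over [0, 1/3)
the [1/3, 4/3) slice contributes ∫ log(3*t/2)·t^(s-1) dt
piece [4/3, 2): integrate 3*t against the kernel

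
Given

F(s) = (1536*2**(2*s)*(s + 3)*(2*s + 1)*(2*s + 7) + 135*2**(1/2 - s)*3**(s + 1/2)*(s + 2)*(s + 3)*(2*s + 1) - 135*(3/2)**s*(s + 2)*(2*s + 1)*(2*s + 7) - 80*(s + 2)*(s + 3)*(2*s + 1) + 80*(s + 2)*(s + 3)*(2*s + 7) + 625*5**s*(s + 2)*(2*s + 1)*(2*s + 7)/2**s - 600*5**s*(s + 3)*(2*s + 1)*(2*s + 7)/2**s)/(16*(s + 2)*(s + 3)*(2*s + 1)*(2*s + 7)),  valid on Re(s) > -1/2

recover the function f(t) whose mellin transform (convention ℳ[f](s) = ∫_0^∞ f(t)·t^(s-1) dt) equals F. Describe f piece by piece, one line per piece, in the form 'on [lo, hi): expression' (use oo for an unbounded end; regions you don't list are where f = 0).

treat the 4 regions marked off by 1, 3/2, 5/2 separately and sum
the [0, 1) slice contributes ∫ 5*sqrt(t)/2·t^(s-1) dt
∫ 5*t**(7/2)/2·t^(s-1) over [1, 3/2)
on [3/2, 5/2): add ∫ 5*t**3/2·t^(s-1) dt
on [5/2, 4): add ∫ 6*t**2·t^(s-1) dt

on [0, 1): 5*sqrt(t)/2
on [1, 3/2): 5*t**(7/2)/2
on [3/2, 5/2): 5*t**3/2
on [5/2, 4): 6*t**2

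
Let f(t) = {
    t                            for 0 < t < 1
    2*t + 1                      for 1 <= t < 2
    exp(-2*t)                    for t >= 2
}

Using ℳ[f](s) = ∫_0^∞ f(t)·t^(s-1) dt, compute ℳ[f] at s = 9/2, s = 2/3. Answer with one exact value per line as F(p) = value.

slice at 1, 2, transform all 3 pieces, and sum them
segment 0 to 1 holds t; add its integral
segment 1 to 2 holds (2*t + 1); add its integral
segment [2, ∞) carries exp(-2*t); integrate it

F(9/2) = (sqrt(2)*(10395*sqrt(pi)*exp(4)*erfc(2) + 532620)/50688 + (-20480 + 770048*sqrt(2))*exp(4)/50688)*exp(-4)
F(2/3) = -21/10 + 2**(1/3)*uppergamma(2/3, 4)/2 + 39*2**(2/3)/10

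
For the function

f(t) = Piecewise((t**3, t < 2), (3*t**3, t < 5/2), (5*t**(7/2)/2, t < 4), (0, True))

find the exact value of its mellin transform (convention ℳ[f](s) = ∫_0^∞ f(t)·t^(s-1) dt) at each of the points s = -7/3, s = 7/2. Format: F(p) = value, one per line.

F(-7/3) = -75*2**(5/6)*5**(1/6)/28 - 3*2**(2/3) + 9*2**(1/3)*5**(2/3)/4 + 60*2**(1/3)/7
F(7/2) = -256*sqrt(2)/13 + 46875*sqrt(10)/832 + 10095135/1792

slice at 2, 5/2, transform all 3 pieces, and sum them
over [0, 2), the kernel integral of t**3 enters the sum
on [2, 5/2): add ∫ 3*t**3·t^(s-1) dt
on [5/2, 4) integrate f = 5*t**(7/2)/2 against the kernel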